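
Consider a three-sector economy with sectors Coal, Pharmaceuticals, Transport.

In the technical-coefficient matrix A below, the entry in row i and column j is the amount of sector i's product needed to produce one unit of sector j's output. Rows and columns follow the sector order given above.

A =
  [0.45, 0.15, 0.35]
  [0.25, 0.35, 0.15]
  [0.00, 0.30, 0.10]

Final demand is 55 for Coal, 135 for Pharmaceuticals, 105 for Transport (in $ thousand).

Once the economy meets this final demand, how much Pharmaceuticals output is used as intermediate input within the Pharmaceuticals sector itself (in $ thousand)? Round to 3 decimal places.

z_22 = 143.323

I − A =
  [   0.55    -0.15    -0.35]
  [  -0.25     0.65    -0.15]
  [   0.00    -0.30     0.90]
Cofactors of I−A, C_ij = (−1)^(i+j)·(minor ij) (rows/columns in the sector order above):
  C_11 = (0.65)(0.90) − (-0.15)(-0.30) = 0.5400
  C_12 = −[(-0.25)(0.90) − (-0.15)(0.00)] = 0.2250
  C_13 = (-0.25)(-0.30) − (0.65)(0.00) = 0.0750
  C_21 = −[(-0.15)(0.90) − (-0.35)(-0.30)] = 0.2400
  C_22 = (0.55)(0.90) − (-0.35)(0.00) = 0.4950
  C_23 = −[(0.55)(-0.30) − (-0.15)(0.00)] = 0.1650
  C_31 = (-0.15)(-0.15) − (-0.35)(0.65) = 0.2500
  C_32 = −[(0.55)(-0.15) − (-0.35)(-0.25)] = 0.1700
  C_33 = (0.55)(0.65) − (-0.15)(-0.25) = 0.3200
det(I−A) = Σ_j (I−A)_1j·C_1j = (0.55)(0.5400) + (-0.15)(0.2250) + (-0.35)(0.0750) = 0.2370
adj(I−A) = Cᵀ =
  [ 0.5400   0.2400   0.2500]
  [ 0.2250   0.4950   0.1700]
  [ 0.0750   0.1650   0.3200]
(I − A)⁻¹ = adj(I−A) / det(I−A) ≈
  [   2.2785     1.0127     1.0549]
  [   0.9494     2.0886     0.7173]
  [   0.3165     0.6962     1.3502]
First solve x = (I − A)⁻¹ d = adj(I−A)·d / det(I−A); in particular x_2 = (0.2250·55 + 0.4950·135 + 0.1700·105) / 0.2370 = 97.05 / 0.2370 ≈ 409.49367.
Intermediate flow from 2 to 2: z_22 = a_22 · x_2 = 0.35 × 97.05 / 0.2370 = 33.9675 / 0.2370 ≈ 143.323.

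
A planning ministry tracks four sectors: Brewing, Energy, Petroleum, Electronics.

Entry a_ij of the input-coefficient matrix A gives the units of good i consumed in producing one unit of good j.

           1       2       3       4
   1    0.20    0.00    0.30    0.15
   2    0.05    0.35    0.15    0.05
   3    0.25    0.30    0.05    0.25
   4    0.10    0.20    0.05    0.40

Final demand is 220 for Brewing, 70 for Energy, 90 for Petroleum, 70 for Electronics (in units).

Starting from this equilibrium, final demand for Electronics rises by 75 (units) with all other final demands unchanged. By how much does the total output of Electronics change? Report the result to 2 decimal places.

I − A =
  [   0.80     0.00    -0.30    -0.15]
  [  -0.05     0.65    -0.15    -0.05]
  [  -0.25    -0.30     0.95    -0.25]
  [  -0.10    -0.20    -0.05     0.60]
Compute the cofactors C_ij = (−1)^(i+j)·(3×3 minor ij) of I−A; the adjugate is their transpose:
adj(I−A) = Cᵀ =
  [ 0.317625   0.099750   0.123375   0.139125]
  [ 0.059500   0.377375   0.082625   0.080750]
  [ 0.124250   0.187000   0.292750   0.168625]
  [ 0.083125   0.158000   0.072500   0.404750]
det(I−A) = Σ_j (I−A)_1j·C_1j = (0.80)(0.317625) + (0.00)(0.059500) + (-0.30)(0.124250) + (-0.15)(0.083125) = 0.20435625
(I − A)⁻¹ = adj(I−A) / det(I−A) ≈
  [   1.5543     0.4881     0.6037     0.6808]
  [   0.2912     1.8467     0.4043     0.3951]
  [   0.6080     0.9151     1.4325     0.8252]
  [   0.4068     0.7732     0.3548     1.9806]
Δx = (I − A)⁻¹ Δd with Δd having +75 in the Electronics component and 0 elsewhere.
So Δx_4 = L_44 · (+75), where L_44 = adj(I−A)_44 / det(I−A) = 0.404750 / 0.20435625.
Δx_4 = 0.404750 × (+75) / 0.20435625 = 30.35625 / 0.20435625 ≈ 148.55.

Δx_4 = 148.55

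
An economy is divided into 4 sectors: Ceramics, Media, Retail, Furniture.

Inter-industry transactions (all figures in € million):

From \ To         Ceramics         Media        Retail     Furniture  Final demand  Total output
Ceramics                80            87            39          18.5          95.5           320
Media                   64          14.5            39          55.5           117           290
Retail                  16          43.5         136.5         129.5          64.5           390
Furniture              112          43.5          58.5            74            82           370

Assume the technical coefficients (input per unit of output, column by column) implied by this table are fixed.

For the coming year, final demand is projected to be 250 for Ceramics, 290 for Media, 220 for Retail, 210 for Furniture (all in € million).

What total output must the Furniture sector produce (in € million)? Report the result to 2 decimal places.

Technical coefficients a_ij = z_ij / X_j:
  a_CC = 80/320 = 0.25, a_MC = 64/320 = 0.20, a_RC = 16/320 = 0.05, a_FC = 112/320 = 0.35
  a_CM = 87/290 = 0.30, a_MM = 14.5/290 = 0.05, a_RM = 43.5/290 = 0.15, a_FM = 43.5/290 = 0.15
  a_CR = 39/390 = 0.10, a_MR = 39/390 = 0.10, a_RR = 136.5/390 = 0.35, a_FR = 58.5/390 = 0.15
  a_CF = 18.5/370 = 0.05, a_MF = 55.5/370 = 0.15, a_RF = 129.5/370 = 0.35, a_FF = 74/370 = 0.20
I − A =
  [   0.75    -0.30    -0.10    -0.05]
  [  -0.20     0.95    -0.10    -0.15]
  [  -0.05    -0.15     0.65    -0.35]
  [  -0.35    -0.15    -0.15     0.80]
Compute the cofactors C_ij = (−1)^(i+j)·(3×3 minor ij) of I−A; the adjugate is their transpose:
adj(I−A) = Cᵀ =
  [ 0.408875   0.163500   0.112375   0.105375]
  [ 0.145000   0.322625   0.097875   0.112375]
  [ 0.195625   0.175875   0.471250   0.251375]
  [ 0.242750   0.165000   0.155875   0.403625]
det(I−A) = Σ_j (I−A)_1j·C_1j = (0.75)(0.408875) + (-0.30)(0.145000) + (-0.10)(0.195625) + (-0.05)(0.242750) = 0.23145625
(I − A)⁻¹ = adj(I−A) / det(I−A) ≈
  [   1.7665     0.7064     0.4855     0.4553]
  [   0.6265     1.3939     0.4229     0.4855]
  [   0.8452     0.7599     2.0360     1.0861]
  [   1.0488     0.7129     0.6735     1.7439]
x = (I − A)⁻¹ d = adj(I−A)·d / det(I−A), with det(I−A) = 0.23145625:
  x_C = (0.408875·250 + 0.163500·290 + 0.112375·220 + 0.105375·210) / 0.23145625 = 196.485 / 0.23145625 ≈ 848.91
  x_M = (0.145000·250 + 0.322625·290 + 0.097875·220 + 0.112375·210) / 0.23145625 = 174.9425 / 0.23145625 ≈ 755.83
  x_R = (0.195625·250 + 0.175875·290 + 0.471250·220 + 0.251375·210) / 0.23145625 = 256.37375 / 0.23145625 ≈ 1107.66
  x_F = (0.242750·250 + 0.165000·290 + 0.155875·220 + 0.403625·210) / 0.23145625 = 227.59125 / 0.23145625 ≈ 983.30

x_F = 983.30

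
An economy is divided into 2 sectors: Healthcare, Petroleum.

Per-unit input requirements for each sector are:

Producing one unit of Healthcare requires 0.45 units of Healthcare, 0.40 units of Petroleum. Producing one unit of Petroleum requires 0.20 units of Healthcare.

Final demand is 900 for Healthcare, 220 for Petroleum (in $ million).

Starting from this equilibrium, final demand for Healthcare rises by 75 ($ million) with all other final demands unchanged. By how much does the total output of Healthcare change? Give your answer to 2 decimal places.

I − A =
  [   0.55    -0.20]
  [  -0.40     1.00]
det(I−A) = (0.55)(1.00) − (-0.20)(-0.40) = 0.4700
adj(I−A) = [[1.00, 0.20], [0.40, 0.55]]
(I − A)⁻¹ = adj(I−A) / det(I−A) ≈
  [   2.1277     0.4255]
  [   0.8511     1.1702]
Δx = (I − A)⁻¹ Δd with Δd having +75 in the Healthcare component and 0 elsewhere.
So Δx_H = L_HH · (+75), where L_HH = adj(I−A)_HH / det(I−A) = 1.00 / 0.4700.
Δx_H = 1.00 × (+75) / 0.4700 = 75.00 / 0.4700 ≈ 159.57.

Δx_H = 159.57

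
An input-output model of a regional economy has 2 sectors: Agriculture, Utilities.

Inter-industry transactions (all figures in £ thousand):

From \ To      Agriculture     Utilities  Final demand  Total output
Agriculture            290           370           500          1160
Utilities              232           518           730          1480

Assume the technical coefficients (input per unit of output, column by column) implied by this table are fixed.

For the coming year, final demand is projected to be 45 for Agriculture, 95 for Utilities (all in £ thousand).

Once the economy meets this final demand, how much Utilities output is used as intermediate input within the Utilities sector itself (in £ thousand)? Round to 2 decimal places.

z_22 = 64.20

Technical coefficients a_ij = z_ij / X_j:
  a_11 = 290/1160 = 0.25, a_21 = 232/1160 = 0.20
  a_12 = 370/1480 = 0.25, a_22 = 518/1480 = 0.35
I − A =
  [   0.75    -0.25]
  [  -0.20     0.65]
det(I−A) = (0.75)(0.65) − (-0.25)(-0.20) = 0.4375
adj(I−A) = [[0.65, 0.25], [0.20, 0.75]]
(I − A)⁻¹ = adj(I−A) / det(I−A) ≈
  [   1.4857     0.5714]
  [   0.4571     1.7143]
First solve x = (I − A)⁻¹ d = adj(I−A)·d / det(I−A); in particular x_2 = (0.20·45 + 0.75·95) / 0.4375 = 80.25 / 0.4375 ≈ 183.4286.
Intermediate flow from 2 to 2: z_22 = a_22 · x_2 = 0.35 × 80.25 / 0.4375 = 28.0875 / 0.4375 = 64.20.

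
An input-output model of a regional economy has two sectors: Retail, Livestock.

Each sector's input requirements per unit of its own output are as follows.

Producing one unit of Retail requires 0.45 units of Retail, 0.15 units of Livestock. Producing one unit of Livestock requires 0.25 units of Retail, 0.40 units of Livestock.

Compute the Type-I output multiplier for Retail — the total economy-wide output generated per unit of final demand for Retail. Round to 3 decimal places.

I − A =
  [   0.55    -0.25]
  [  -0.15     0.60]
det(I−A) = (0.55)(0.60) − (-0.25)(-0.15) = 0.2925
adj(I−A) = [[0.60, 0.25], [0.15, 0.55]]
(I − A)⁻¹ = adj(I−A) / det(I−A) ≈
  [   2.0513     0.8547]
  [   0.5128     1.8803]
The output multiplier for sector j is the column-j sum of the Leontief inverse (I − A)⁻¹ = adj(I−A) / det(I−A).
Column R of adj(I−A): (0.60, 0.15); det(I−A) = 0.2925.
m_R = (0.60 + 0.15) / 0.2925 = 0.75 / 0.2925 ≈ 2.564.

m_R = 2.564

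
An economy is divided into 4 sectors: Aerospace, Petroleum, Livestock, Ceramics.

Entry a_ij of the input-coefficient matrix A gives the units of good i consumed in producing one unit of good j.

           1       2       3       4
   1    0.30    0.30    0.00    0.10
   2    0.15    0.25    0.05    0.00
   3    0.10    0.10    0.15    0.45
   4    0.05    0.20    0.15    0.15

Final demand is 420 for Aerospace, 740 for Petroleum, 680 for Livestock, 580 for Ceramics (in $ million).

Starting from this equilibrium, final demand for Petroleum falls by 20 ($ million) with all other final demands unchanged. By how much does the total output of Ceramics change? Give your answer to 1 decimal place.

I − A =
  [   0.70    -0.30     0.00    -0.10]
  [  -0.15     0.75    -0.05     0.00]
  [  -0.10    -0.10     0.85    -0.45]
  [  -0.05    -0.20    -0.15     0.85]
Compute the cofactors C_ij = (−1)^(i+j)·(3×3 minor ij) of I−A; the adjugate is their transpose:
adj(I−A) = Cᵀ =
  [ 0.482500   0.215000   0.025000   0.070000]
  [ 0.103625   0.452750   0.031750   0.029000]
  [ 0.106875   0.156250   0.401250   0.225000]
  [ 0.071625   0.146750   0.079750   0.403000]
det(I−A) = Σ_j (I−A)_1j·C_1j = (0.70)(0.482500) + (-0.30)(0.103625) + (0.00)(0.106875) + (-0.10)(0.071625) = 0.2995
(I − A)⁻¹ = adj(I−A) / det(I−A) ≈
  [   1.6110     0.7179     0.0835     0.2337]
  [   0.3460     1.5117     0.1060     0.0968]
  [   0.3568     0.5217     1.3397     0.7513]
  [   0.2391     0.4900     0.2663     1.3456]
Δx = (I − A)⁻¹ Δd with Δd having -20 in the Petroleum component and 0 elsewhere.
So Δx_4 = L_42 · (-20), where L_42 = adj(I−A)_42 / det(I−A) = 0.146750 / 0.2995.
Δx_4 = 0.146750 × (-20) / 0.2995 = -2.935 / 0.2995 ≈ -9.8.

Δx_4 = -9.8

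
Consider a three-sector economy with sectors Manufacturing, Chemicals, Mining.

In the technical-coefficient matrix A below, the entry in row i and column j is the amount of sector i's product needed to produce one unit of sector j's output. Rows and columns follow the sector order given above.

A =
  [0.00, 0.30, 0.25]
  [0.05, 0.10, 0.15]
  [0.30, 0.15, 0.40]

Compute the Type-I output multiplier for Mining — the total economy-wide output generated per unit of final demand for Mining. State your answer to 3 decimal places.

m_3 = 3.095

I − A =
  [   1.00    -0.30    -0.25]
  [  -0.05     0.90    -0.15]
  [  -0.30    -0.15     0.60]
Cofactors of I−A, C_ij = (−1)^(i+j)·(minor ij) (rows/columns in the sector order above):
  C_11 = (0.90)(0.60) − (-0.15)(-0.15) = 0.5175
  C_12 = −[(-0.05)(0.60) − (-0.15)(-0.30)] = 0.0750
  C_13 = (-0.05)(-0.15) − (0.90)(-0.30) = 0.2775
  C_21 = −[(-0.30)(0.60) − (-0.25)(-0.15)] = 0.2175
  C_22 = (1.00)(0.60) − (-0.25)(-0.30) = 0.5250
  C_23 = −[(1.00)(-0.15) − (-0.30)(-0.30)] = 0.2400
  C_31 = (-0.30)(-0.15) − (-0.25)(0.90) = 0.2700
  C_32 = −[(1.00)(-0.15) − (-0.25)(-0.05)] = 0.1625
  C_33 = (1.00)(0.90) − (-0.30)(-0.05) = 0.8850
det(I−A) = Σ_j (I−A)_1j·C_1j = (1.00)(0.5175) + (-0.30)(0.0750) + (-0.25)(0.2775) = 0.425625
adj(I−A) = Cᵀ =
  [ 0.5175   0.2175   0.2700]
  [ 0.0750   0.5250   0.1625]
  [ 0.2775   0.2400   0.8850]
(I − A)⁻¹ = adj(I−A) / det(I−A) ≈
  [   1.2159     0.5110     0.6344]
  [   0.1762     1.2335     0.3818]
  [   0.6520     0.5639     2.0793]
The output multiplier for sector j is the column-j sum of the Leontief inverse (I − A)⁻¹ = adj(I−A) / det(I−A).
Column 3 of adj(I−A): (0.2700, 0.1625, 0.8850); det(I−A) = 0.425625.
m_3 = (0.2700 + 0.1625 + 0.8850) / 0.425625 = 1.3175 / 0.425625 ≈ 3.095.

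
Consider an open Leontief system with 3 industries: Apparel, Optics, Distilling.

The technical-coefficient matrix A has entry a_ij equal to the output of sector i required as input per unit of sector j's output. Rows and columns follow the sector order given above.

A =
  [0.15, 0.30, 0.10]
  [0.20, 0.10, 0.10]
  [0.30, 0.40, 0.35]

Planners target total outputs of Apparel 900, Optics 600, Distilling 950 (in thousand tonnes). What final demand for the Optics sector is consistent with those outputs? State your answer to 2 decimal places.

I − A =
  [   0.85    -0.30    -0.10]
  [  -0.20     0.90    -0.10]
  [  -0.30    -0.40     0.65]
d = (I − A) x:
  d_1 = (+0.85)·900 + (-0.30)·600 + (-0.10)·950 = 490.00
  d_2 = (-0.20)·900 + (+0.90)·600 + (-0.10)·950 = 265.00
  d_3 = (-0.30)·900 + (-0.40)·600 + (+0.65)·950 = 107.50

d_2 = 265.00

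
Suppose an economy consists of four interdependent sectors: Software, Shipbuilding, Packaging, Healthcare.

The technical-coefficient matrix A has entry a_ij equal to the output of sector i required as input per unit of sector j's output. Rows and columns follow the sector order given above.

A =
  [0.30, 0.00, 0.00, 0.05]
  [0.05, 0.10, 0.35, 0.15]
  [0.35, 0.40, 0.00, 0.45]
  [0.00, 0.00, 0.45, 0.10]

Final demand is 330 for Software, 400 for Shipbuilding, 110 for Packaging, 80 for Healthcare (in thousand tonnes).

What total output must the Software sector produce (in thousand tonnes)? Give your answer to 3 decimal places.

x_1 = 509.672

I − A =
  [   0.70     0.00     0.00    -0.05]
  [  -0.05     0.90    -0.35    -0.15]
  [  -0.35    -0.40     1.00    -0.45]
  [   0.00     0.00    -0.45     0.90]
Compute the cofactors C_ij = (−1)^(i+j)·(3×3 minor ij) of I−A; the adjugate is their transpose:
adj(I−A) = Cᵀ =
  [ 0.474750   0.009000   0.020250   0.038000]
  [ 0.168750   0.480375   0.268875   0.223875]
  [ 0.301500   0.252000   0.567000   0.342250]
  [ 0.150750   0.126000   0.283500   0.532000]
det(I−A) = Σ_j (I−A)_1j·C_1j = (0.70)(0.474750) + (0.00)(0.168750) + (0.00)(0.301500) + (-0.05)(0.150750) = 0.3247875
(I − A)⁻¹ = adj(I−A) / det(I−A) ≈
  [   1.4617     0.0277     0.0623     0.1170]
  [   0.5196     1.4790     0.8278     0.6893]
  [   0.9283     0.7759     1.7458     1.0538]
  [   0.4641     0.3879     0.8729     1.6380]
x = (I − A)⁻¹ d = adj(I−A)·d / det(I−A), with det(I−A) = 0.3247875:
  x_1 = (0.474750·330 + 0.009000·400 + 0.020250·110 + 0.038000·80) / 0.3247875 = 165.535 / 0.3247875 ≈ 509.672
  x_2 = (0.168750·330 + 0.480375·400 + 0.268875·110 + 0.223875·80) / 0.3247875 = 295.32375 / 0.3247875 ≈ 909.283
  x_3 = (0.301500·330 + 0.252000·400 + 0.567000·110 + 0.342250·80) / 0.3247875 = 290.045 / 0.3247875 ≈ 893.030
  x_4 = (0.150750·330 + 0.126000·400 + 0.283500·110 + 0.532000·80) / 0.3247875 = 173.8925 / 0.3247875 ≈ 535.404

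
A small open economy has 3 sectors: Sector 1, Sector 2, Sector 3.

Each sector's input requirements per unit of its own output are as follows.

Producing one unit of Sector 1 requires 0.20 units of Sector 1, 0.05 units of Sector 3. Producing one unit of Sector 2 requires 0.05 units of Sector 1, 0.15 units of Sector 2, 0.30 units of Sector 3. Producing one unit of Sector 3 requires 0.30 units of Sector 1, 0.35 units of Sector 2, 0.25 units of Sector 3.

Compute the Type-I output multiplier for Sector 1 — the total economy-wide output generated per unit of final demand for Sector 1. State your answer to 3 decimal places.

m_1 = 1.437

I − A =
  [   0.80    -0.05    -0.30]
  [   0.00     0.85    -0.35]
  [  -0.05    -0.30     0.75]
Cofactors of I−A, C_ij = (−1)^(i+j)·(minor ij) (rows/columns in the sector order above):
  C_11 = (0.85)(0.75) − (-0.35)(-0.30) = 0.5325
  C_12 = −[(0.00)(0.75) − (-0.35)(-0.05)] = 0.0175
  C_13 = (0.00)(-0.30) − (0.85)(-0.05) = 0.0425
  C_21 = −[(-0.05)(0.75) − (-0.30)(-0.30)] = 0.1275
  C_22 = (0.80)(0.75) − (-0.30)(-0.05) = 0.5850
  C_23 = −[(0.80)(-0.30) − (-0.05)(-0.05)] = 0.2425
  C_31 = (-0.05)(-0.35) − (-0.30)(0.85) = 0.2725
  C_32 = −[(0.80)(-0.35) − (-0.30)(0.00)] = 0.2800
  C_33 = (0.80)(0.85) − (-0.05)(0.00) = 0.6800
det(I−A) = Σ_j (I−A)_1j·C_1j = (0.80)(0.5325) + (-0.05)(0.0175) + (-0.30)(0.0425) = 0.412375
adj(I−A) = Cᵀ =
  [ 0.5325   0.1275   0.2725]
  [ 0.0175   0.5850   0.2800]
  [ 0.0425   0.2425   0.6800]
(I − A)⁻¹ = adj(I−A) / det(I−A) ≈
  [   1.2913     0.3092     0.6608]
  [   0.0424     1.4186     0.6790]
  [   0.1031     0.5881     1.6490]
The output multiplier for sector j is the column-j sum of the Leontief inverse (I − A)⁻¹ = adj(I−A) / det(I−A).
Column 1 of adj(I−A): (0.5325, 0.0175, 0.0425); det(I−A) = 0.412375.
m_1 = (0.5325 + 0.0175 + 0.0425) / 0.412375 = 0.5925 / 0.412375 ≈ 1.437.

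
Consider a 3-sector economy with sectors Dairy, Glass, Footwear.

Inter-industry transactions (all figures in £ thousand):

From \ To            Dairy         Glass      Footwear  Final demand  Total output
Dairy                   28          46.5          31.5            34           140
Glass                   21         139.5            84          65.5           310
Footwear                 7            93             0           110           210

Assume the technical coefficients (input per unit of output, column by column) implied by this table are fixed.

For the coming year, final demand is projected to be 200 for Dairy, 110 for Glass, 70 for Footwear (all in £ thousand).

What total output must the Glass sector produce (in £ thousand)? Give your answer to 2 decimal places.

Technical coefficients a_ij = z_ij / X_j:
  a_DD = 28/140 = 0.20, a_GD = 21/140 = 0.15, a_FD = 7/140 = 0.05
  a_DG = 46.5/310 = 0.15, a_GG = 139.5/310 = 0.45, a_FG = 93/310 = 0.30
  a_DF = 31.5/210 = 0.15, a_GF = 84/210 = 0.40, a_FF = 0/210 = 0.00
I − A =
  [   0.80    -0.15    -0.15]
  [  -0.15     0.55    -0.40]
  [  -0.05    -0.30     1.00]
Cofactors of I−A, C_ij = (−1)^(i+j)·(minor ij) (rows/columns in the sector order above):
  C_11 = (0.55)(1.00) − (-0.40)(-0.30) = 0.4300
  C_12 = −[(-0.15)(1.00) − (-0.40)(-0.05)] = 0.1700
  C_13 = (-0.15)(-0.30) − (0.55)(-0.05) = 0.0725
  C_21 = −[(-0.15)(1.00) − (-0.15)(-0.30)] = 0.1950
  C_22 = (0.80)(1.00) − (-0.15)(-0.05) = 0.7925
  C_23 = −[(0.80)(-0.30) − (-0.15)(-0.05)] = 0.2475
  C_31 = (-0.15)(-0.40) − (-0.15)(0.55) = 0.1425
  C_32 = −[(0.80)(-0.40) − (-0.15)(-0.15)] = 0.3425
  C_33 = (0.80)(0.55) − (-0.15)(-0.15) = 0.4175
det(I−A) = Σ_j (I−A)_1j·C_1j = (0.80)(0.4300) + (-0.15)(0.1700) + (-0.15)(0.0725) = 0.307625
adj(I−A) = Cᵀ =
  [ 0.4300   0.1950   0.1425]
  [ 0.1700   0.7925   0.3425]
  [ 0.0725   0.2475   0.4175]
(I − A)⁻¹ = adj(I−A) / det(I−A) ≈
  [   1.3978     0.6339     0.4632]
  [   0.5526     2.5762     1.1134]
  [   0.2357     0.8046     1.3572]
x = (I − A)⁻¹ d = adj(I−A)·d / det(I−A), with det(I−A) = 0.307625:
  x_D = (0.4300·200 + 0.1950·110 + 0.1425·70) / 0.307625 = 117.425 / 0.307625 ≈ 381.71
  x_G = (0.1700·200 + 0.7925·110 + 0.3425·70) / 0.307625 = 145.15 / 0.307625 ≈ 471.84
  x_F = (0.0725·200 + 0.2475·110 + 0.4175·70) / 0.307625 = 70.95 / 0.307625 ≈ 230.64

x_G = 471.84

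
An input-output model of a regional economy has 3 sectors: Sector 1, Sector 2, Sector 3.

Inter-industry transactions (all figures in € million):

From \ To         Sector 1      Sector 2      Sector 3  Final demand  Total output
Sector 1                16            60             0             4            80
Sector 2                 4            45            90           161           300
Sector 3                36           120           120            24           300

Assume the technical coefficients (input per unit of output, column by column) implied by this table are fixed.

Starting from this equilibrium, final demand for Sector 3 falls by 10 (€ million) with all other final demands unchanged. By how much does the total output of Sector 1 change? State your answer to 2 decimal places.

Technical coefficients a_ij = z_ij / X_j:
  a_11 = 16/80 = 0.20, a_21 = 4/80 = 0.05, a_31 = 36/80 = 0.45
  a_12 = 60/300 = 0.20, a_22 = 45/300 = 0.15, a_32 = 120/300 = 0.40
  a_13 = 0/300 = 0.00, a_23 = 90/300 = 0.30, a_33 = 120/300 = 0.40
I − A =
  [   0.80    -0.20     0.00]
  [  -0.05     0.85    -0.30]
  [  -0.45    -0.40     0.60]
Cofactors of I−A, C_ij = (−1)^(i+j)·(minor ij) (rows/columns in the sector order above):
  C_11 = (0.85)(0.60) − (-0.30)(-0.40) = 0.3900
  C_12 = −[(-0.05)(0.60) − (-0.30)(-0.45)] = 0.1650
  C_13 = (-0.05)(-0.40) − (0.85)(-0.45) = 0.4025
  C_21 = −[(-0.20)(0.60) − (0.00)(-0.40)] = 0.1200
  C_22 = (0.80)(0.60) − (0.00)(-0.45) = 0.4800
  C_23 = −[(0.80)(-0.40) − (-0.20)(-0.45)] = 0.4100
  C_31 = (-0.20)(-0.30) − (0.00)(0.85) = 0.0600
  C_32 = −[(0.80)(-0.30) − (0.00)(-0.05)] = 0.2400
  C_33 = (0.80)(0.85) − (-0.20)(-0.05) = 0.6700
det(I−A) = Σ_j (I−A)_1j·C_1j = (0.80)(0.3900) + (-0.20)(0.1650) + (0.00)(0.4025) = 0.2790
adj(I−A) = Cᵀ =
  [ 0.3900   0.1200   0.0600]
  [ 0.1650   0.4800   0.2400]
  [ 0.4025   0.4100   0.6700]
(I − A)⁻¹ = adj(I−A) / det(I−A) ≈
  [   1.3978     0.4301     0.2151]
  [   0.5914     1.7204     0.8602]
  [   1.4427     1.4695     2.4014]
Δx = (I − A)⁻¹ Δd with Δd having -10 in the Sector 3 component and 0 elsewhere.
So Δx_1 = L_13 · (-10), where L_13 = adj(I−A)_13 / det(I−A) = 0.0600 / 0.2790.
Δx_1 = 0.0600 × (-10) / 0.2790 = -0.60 / 0.2790 ≈ -2.15.

Δx_1 = -2.15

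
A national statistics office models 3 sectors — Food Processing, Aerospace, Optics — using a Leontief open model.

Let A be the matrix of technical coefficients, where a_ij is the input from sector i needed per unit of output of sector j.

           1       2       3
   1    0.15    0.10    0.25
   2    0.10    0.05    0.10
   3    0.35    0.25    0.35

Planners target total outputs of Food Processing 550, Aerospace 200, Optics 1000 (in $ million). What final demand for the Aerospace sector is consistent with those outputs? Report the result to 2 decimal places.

I − A =
  [   0.85    -0.10    -0.25]
  [  -0.10     0.95    -0.10]
  [  -0.35    -0.25     0.65]
d = (I − A) x:
  d_1 = (+0.85)·550 + (-0.10)·200 + (-0.25)·1000 = 197.50
  d_2 = (-0.10)·550 + (+0.95)·200 + (-0.10)·1000 = 35.00
  d_3 = (-0.35)·550 + (-0.25)·200 + (+0.65)·1000 = 407.50

d_2 = 35.00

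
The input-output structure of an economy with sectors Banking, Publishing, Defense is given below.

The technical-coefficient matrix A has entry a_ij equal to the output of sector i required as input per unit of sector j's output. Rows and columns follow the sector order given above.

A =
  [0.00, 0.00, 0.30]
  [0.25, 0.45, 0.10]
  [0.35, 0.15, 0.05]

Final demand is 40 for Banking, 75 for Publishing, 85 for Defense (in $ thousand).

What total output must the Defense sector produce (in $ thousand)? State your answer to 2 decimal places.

I − A =
  [   1.00     0.00    -0.30]
  [  -0.25     0.55    -0.10]
  [  -0.35    -0.15     0.95]
Cofactors of I−A, C_ij = (−1)^(i+j)·(minor ij) (rows/columns in the sector order above):
  C_11 = (0.55)(0.95) − (-0.10)(-0.15) = 0.5075
  C_12 = −[(-0.25)(0.95) − (-0.10)(-0.35)] = 0.2725
  C_13 = (-0.25)(-0.15) − (0.55)(-0.35) = 0.2300
  C_21 = −[(0.00)(0.95) − (-0.30)(-0.15)] = 0.0450
  C_22 = (1.00)(0.95) − (-0.30)(-0.35) = 0.8450
  C_23 = −[(1.00)(-0.15) − (0.00)(-0.35)] = 0.1500
  C_31 = (0.00)(-0.10) − (-0.30)(0.55) = 0.1650
  C_32 = −[(1.00)(-0.10) − (-0.30)(-0.25)] = 0.1750
  C_33 = (1.00)(0.55) − (0.00)(-0.25) = 0.5500
det(I−A) = Σ_j (I−A)_1j·C_1j = (1.00)(0.5075) + (0.00)(0.2725) + (-0.30)(0.2300) = 0.4385
adj(I−A) = Cᵀ =
  [ 0.5075   0.0450   0.1650]
  [ 0.2725   0.8450   0.1750]
  [ 0.2300   0.1500   0.5500]
(I − A)⁻¹ = adj(I−A) / det(I−A) ≈
  [   1.1574     0.1026     0.3763]
  [   0.6214     1.9270     0.3991]
  [   0.5245     0.3421     1.2543]
x = (I − A)⁻¹ d = adj(I−A)·d / det(I−A), with det(I−A) = 0.4385:
  x_1 = (0.5075·40 + 0.0450·75 + 0.1650·85) / 0.4385 = 37.70 / 0.4385 ≈ 85.97
  x_2 = (0.2725·40 + 0.8450·75 + 0.1750·85) / 0.4385 = 89.15 / 0.4385 ≈ 203.31
  x_3 = (0.2300·40 + 0.1500·75 + 0.5500·85) / 0.4385 = 67.20 / 0.4385 ≈ 153.25

x_3 = 153.25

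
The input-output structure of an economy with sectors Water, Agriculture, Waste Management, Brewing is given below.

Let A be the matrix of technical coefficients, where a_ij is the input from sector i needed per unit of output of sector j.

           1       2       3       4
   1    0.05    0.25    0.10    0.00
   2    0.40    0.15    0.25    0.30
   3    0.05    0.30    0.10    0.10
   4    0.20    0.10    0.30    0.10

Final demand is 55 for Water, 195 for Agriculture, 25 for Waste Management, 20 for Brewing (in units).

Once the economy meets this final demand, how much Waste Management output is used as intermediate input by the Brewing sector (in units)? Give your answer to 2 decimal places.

z_34 = 18.62

I − A =
  [   0.95    -0.25    -0.10     0.00]
  [  -0.40     0.85    -0.25    -0.30]
  [  -0.05    -0.30     0.90    -0.10]
  [  -0.20    -0.10    -0.30     0.90]
Compute the cofactors C_ij = (−1)^(i+j)·(3×3 minor ij) of I−A; the adjugate is their transpose:
adj(I−A) = Cᵀ =
  [ 0.539000   0.223000   0.152250   0.091250]
  [ 0.386750   0.734500   0.341250   0.282750]
  [ 0.183750   0.282250   0.593250   0.160000]
  [ 0.224000   0.225250   0.269500   0.546125]
det(I−A) = Σ_j (I−A)_1j·C_1j = (0.95)(0.539000) + (-0.25)(0.386750) + (-0.10)(0.183750) + (0.00)(0.224000) = 0.3969875
(I − A)⁻¹ = adj(I−A) / det(I−A) ≈
  [   1.3577     0.5617     0.3835     0.2299]
  [   0.9742     1.8502     0.8596     0.7122]
  [   0.4629     0.7110     1.4944     0.4030]
  [   0.5642     0.5674     0.6789     1.3757]
First solve x = (I − A)⁻¹ d = adj(I−A)·d / det(I−A); in particular x_4 = (0.224000·55 + 0.225250·195 + 0.269500·25 + 0.546125·20) / 0.3969875 = 73.90375 / 0.3969875 ≈ 186.1614.
Intermediate flow from 3 to 4: z_34 = a_34 · x_4 = 0.10 × 73.90375 / 0.3969875 = 7.390375 / 0.3969875 ≈ 18.62.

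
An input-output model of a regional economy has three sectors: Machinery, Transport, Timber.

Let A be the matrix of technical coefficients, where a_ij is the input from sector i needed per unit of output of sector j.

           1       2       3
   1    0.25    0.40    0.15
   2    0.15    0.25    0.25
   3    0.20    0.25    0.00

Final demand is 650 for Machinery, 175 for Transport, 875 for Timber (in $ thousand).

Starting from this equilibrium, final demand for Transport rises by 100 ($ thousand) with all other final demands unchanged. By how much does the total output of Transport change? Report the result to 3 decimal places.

Δx_2 = 176.687

I − A =
  [   0.75    -0.40    -0.15]
  [  -0.15     0.75    -0.25]
  [  -0.20    -0.25     1.00]
Cofactors of I−A, C_ij = (−1)^(i+j)·(minor ij) (rows/columns in the sector order above):
  C_11 = (0.75)(1.00) − (-0.25)(-0.25) = 0.6875
  C_12 = −[(-0.15)(1.00) − (-0.25)(-0.20)] = 0.2000
  C_13 = (-0.15)(-0.25) − (0.75)(-0.20) = 0.1875
  C_21 = −[(-0.40)(1.00) − (-0.15)(-0.25)] = 0.4375
  C_22 = (0.75)(1.00) − (-0.15)(-0.20) = 0.7200
  C_23 = −[(0.75)(-0.25) − (-0.40)(-0.20)] = 0.2675
  C_31 = (-0.40)(-0.25) − (-0.15)(0.75) = 0.2125
  C_32 = −[(0.75)(-0.25) − (-0.15)(-0.15)] = 0.2100
  C_33 = (0.75)(0.75) − (-0.40)(-0.15) = 0.5025
det(I−A) = Σ_j (I−A)_1j·C_1j = (0.75)(0.6875) + (-0.40)(0.2000) + (-0.15)(0.1875) = 0.4075
adj(I−A) = Cᵀ =
  [ 0.6875   0.4375   0.2125]
  [ 0.2000   0.7200   0.2100]
  [ 0.1875   0.2675   0.5025]
(I − A)⁻¹ = adj(I−A) / det(I−A) ≈
  [   1.6871     1.0736     0.5215]
  [   0.4908     1.7669     0.5153]
  [   0.4601     0.6564     1.2331]
Δx = (I − A)⁻¹ Δd with Δd having +100 in the Transport component and 0 elsewhere.
So Δx_2 = L_22 · (+100), where L_22 = adj(I−A)_22 / det(I−A) = 0.7200 / 0.4075.
Δx_2 = 0.7200 × (+100) / 0.4075 = 72.00 / 0.4075 ≈ 176.687.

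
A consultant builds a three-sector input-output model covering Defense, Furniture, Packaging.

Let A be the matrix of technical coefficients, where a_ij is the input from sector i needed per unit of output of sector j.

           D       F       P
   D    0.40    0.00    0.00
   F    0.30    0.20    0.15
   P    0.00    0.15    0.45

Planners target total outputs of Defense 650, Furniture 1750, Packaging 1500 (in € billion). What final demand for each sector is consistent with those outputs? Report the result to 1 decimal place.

d_D = 390.0, d_F = 980.0, d_P = 562.5

I − A =
  [   0.60     0.00     0.00]
  [  -0.30     0.80    -0.15]
  [   0.00    -0.15     0.55]
d = (I − A) x:
  d_D = (+0.60)·650 + (+0.00)·1750 + (+0.00)·1500 = 390.0
  d_F = (-0.30)·650 + (+0.80)·1750 + (-0.15)·1500 = 980.0
  d_P = (+0.00)·650 + (-0.15)·1750 + (+0.55)·1500 = 562.5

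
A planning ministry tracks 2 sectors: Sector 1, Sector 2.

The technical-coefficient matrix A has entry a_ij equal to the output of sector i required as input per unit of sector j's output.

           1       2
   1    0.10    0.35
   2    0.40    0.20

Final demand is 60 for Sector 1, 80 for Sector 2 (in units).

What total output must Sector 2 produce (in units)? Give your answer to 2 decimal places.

I − A =
  [   0.90    -0.35]
  [  -0.40     0.80]
det(I−A) = (0.90)(0.80) − (-0.35)(-0.40) = 0.5800
adj(I−A) = [[0.80, 0.35], [0.40, 0.90]]
(I − A)⁻¹ = adj(I−A) / det(I−A) ≈
  [   1.3793     0.6034]
  [   0.6897     1.5517]
x = (I − A)⁻¹ d = adj(I−A)·d / det(I−A), with det(I−A) = 0.5800:
  x_1 = (0.80·60 + 0.35·80) / 0.5800 = 76.00 / 0.5800 ≈ 131.03
  x_2 = (0.40·60 + 0.90·80) / 0.5800 = 96.00 / 0.5800 ≈ 165.52

x_2 = 165.52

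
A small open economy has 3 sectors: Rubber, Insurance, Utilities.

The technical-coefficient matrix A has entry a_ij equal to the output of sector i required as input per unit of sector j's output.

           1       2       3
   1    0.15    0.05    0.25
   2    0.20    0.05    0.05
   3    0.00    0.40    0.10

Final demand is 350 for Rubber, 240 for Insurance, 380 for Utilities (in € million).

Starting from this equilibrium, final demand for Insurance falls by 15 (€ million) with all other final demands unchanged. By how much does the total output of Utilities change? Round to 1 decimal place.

Δx_3 = -7.5

I − A =
  [   0.85    -0.05    -0.25]
  [  -0.20     0.95    -0.05]
  [   0.00    -0.40     0.90]
Cofactors of I−A, C_ij = (−1)^(i+j)·(minor ij) (rows/columns in the sector order above):
  C_11 = (0.95)(0.90) − (-0.05)(-0.40) = 0.8350
  C_12 = −[(-0.20)(0.90) − (-0.05)(0.00)] = 0.1800
  C_13 = (-0.20)(-0.40) − (0.95)(0.00) = 0.0800
  C_21 = −[(-0.05)(0.90) − (-0.25)(-0.40)] = 0.1450
  C_22 = (0.85)(0.90) − (-0.25)(0.00) = 0.7650
  C_23 = −[(0.85)(-0.40) − (-0.05)(0.00)] = 0.3400
  C_31 = (-0.05)(-0.05) − (-0.25)(0.95) = 0.2400
  C_32 = −[(0.85)(-0.05) − (-0.25)(-0.20)] = 0.0925
  C_33 = (0.85)(0.95) − (-0.05)(-0.20) = 0.7975
det(I−A) = Σ_j (I−A)_1j·C_1j = (0.85)(0.8350) + (-0.05)(0.1800) + (-0.25)(0.0800) = 0.68075
adj(I−A) = Cᵀ =
  [ 0.8350   0.1450   0.2400]
  [ 0.1800   0.7650   0.0925]
  [ 0.0800   0.3400   0.7975]
(I − A)⁻¹ = adj(I−A) / det(I−A) ≈
  [   1.2266     0.2130     0.3526]
  [   0.2644     1.1238     0.1359]
  [   0.1175     0.4994     1.1715]
Δx = (I − A)⁻¹ Δd with Δd having -15 in the Insurance component and 0 elsewhere.
So Δx_3 = L_32 · (-15), where L_32 = adj(I−A)_32 / det(I−A) = 0.3400 / 0.68075.
Δx_3 = 0.3400 × (-15) / 0.68075 = -5.10 / 0.68075 ≈ -7.5.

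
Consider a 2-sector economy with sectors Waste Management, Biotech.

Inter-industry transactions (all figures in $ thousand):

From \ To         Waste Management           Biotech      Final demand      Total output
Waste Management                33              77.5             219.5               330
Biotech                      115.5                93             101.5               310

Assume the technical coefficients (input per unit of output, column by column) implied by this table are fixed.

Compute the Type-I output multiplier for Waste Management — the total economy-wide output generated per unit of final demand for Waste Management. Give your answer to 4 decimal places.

m_W = 1.9355

Technical coefficients a_ij = z_ij / X_j:
  a_WW = 33/330 = 0.10, a_BW = 115.5/330 = 0.35
  a_WB = 77.5/310 = 0.25, a_BB = 93/310 = 0.30
I − A =
  [   0.90    -0.25]
  [  -0.35     0.70]
det(I−A) = (0.90)(0.70) − (-0.25)(-0.35) = 0.5425
adj(I−A) = [[0.70, 0.25], [0.35, 0.90]]
(I − A)⁻¹ = adj(I−A) / det(I−A) ≈
  [   1.29032     0.46083]
  [   0.64516     1.65899]
The output multiplier for sector j is the column-j sum of the Leontief inverse (I − A)⁻¹ = adj(I−A) / det(I−A).
Column W of adj(I−A): (0.70, 0.35); det(I−A) = 0.5425.
m_W = (0.70 + 0.35) / 0.5425 = 1.05 / 0.5425 ≈ 1.9355.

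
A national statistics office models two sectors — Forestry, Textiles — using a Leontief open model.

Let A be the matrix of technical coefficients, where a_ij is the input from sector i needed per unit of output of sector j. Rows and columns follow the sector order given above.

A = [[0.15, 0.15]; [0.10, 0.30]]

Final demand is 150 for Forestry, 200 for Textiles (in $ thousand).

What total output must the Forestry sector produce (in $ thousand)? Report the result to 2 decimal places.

I − A =
  [   0.85    -0.15]
  [  -0.10     0.70]
det(I−A) = (0.85)(0.70) − (-0.15)(-0.10) = 0.5800
adj(I−A) = [[0.70, 0.15], [0.10, 0.85]]
(I − A)⁻¹ = adj(I−A) / det(I−A) ≈
  [   1.2069     0.2586]
  [   0.1724     1.4655]
x = (I − A)⁻¹ d = adj(I−A)·d / det(I−A), with det(I−A) = 0.5800:
  x_F = (0.70·150 + 0.15·200) / 0.5800 = 135.00 / 0.5800 ≈ 232.76
  x_T = (0.10·150 + 0.85·200) / 0.5800 = 185.00 / 0.5800 ≈ 318.97

x_F = 232.76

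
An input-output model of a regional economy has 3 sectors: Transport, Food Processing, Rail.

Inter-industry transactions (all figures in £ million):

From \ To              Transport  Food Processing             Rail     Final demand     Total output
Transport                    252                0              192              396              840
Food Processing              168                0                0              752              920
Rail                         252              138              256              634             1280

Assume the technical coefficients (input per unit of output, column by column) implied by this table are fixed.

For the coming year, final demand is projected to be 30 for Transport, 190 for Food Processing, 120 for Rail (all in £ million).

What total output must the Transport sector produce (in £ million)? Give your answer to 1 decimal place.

Technical coefficients a_ij = z_ij / X_j:
  a_11 = 252/840 = 0.30, a_21 = 168/840 = 0.20, a_31 = 252/840 = 0.30
  a_12 = 0/920 = 0.00, a_22 = 0/920 = 0.00, a_32 = 138/920 = 0.15
  a_13 = 192/1280 = 0.15, a_23 = 0/1280 = 0.00, a_33 = 256/1280 = 0.20
I − A =
  [   0.70     0.00    -0.15]
  [  -0.20     1.00     0.00]
  [  -0.30    -0.15     0.80]
Cofactors of I−A, C_ij = (−1)^(i+j)·(minor ij) (rows/columns in the sector order above):
  C_11 = (1.00)(0.80) − (0.00)(-0.15) = 0.8000
  C_12 = −[(-0.20)(0.80) − (0.00)(-0.30)] = 0.1600
  C_13 = (-0.20)(-0.15) − (1.00)(-0.30) = 0.3300
  C_21 = −[(0.00)(0.80) − (-0.15)(-0.15)] = 0.0225
  C_22 = (0.70)(0.80) − (-0.15)(-0.30) = 0.5150
  C_23 = −[(0.70)(-0.15) − (0.00)(-0.30)] = 0.1050
  C_31 = (0.00)(0.00) − (-0.15)(1.00) = 0.1500
  C_32 = −[(0.70)(0.00) − (-0.15)(-0.20)] = 0.0300
  C_33 = (0.70)(1.00) − (0.00)(-0.20) = 0.7000
det(I−A) = Σ_j (I−A)_1j·C_1j = (0.70)(0.8000) + (0.00)(0.1600) + (-0.15)(0.3300) = 0.5105
adj(I−A) = Cᵀ =
  [ 0.8000   0.0225   0.1500]
  [ 0.1600   0.5150   0.0300]
  [ 0.3300   0.1050   0.7000]
(I − A)⁻¹ = adj(I−A) / det(I−A) ≈
  [   1.5671     0.0441     0.2938]
  [   0.3134     1.0088     0.0588]
  [   0.6464     0.2057     1.3712]
x = (I − A)⁻¹ d = adj(I−A)·d / det(I−A), with det(I−A) = 0.5105:
  x_1 = (0.8000·30 + 0.0225·190 + 0.1500·120) / 0.5105 = 46.275 / 0.5105 ≈ 90.6
  x_2 = (0.1600·30 + 0.5150·190 + 0.0300·120) / 0.5105 = 106.25 / 0.5105 ≈ 208.1
  x_3 = (0.3300·30 + 0.1050·190 + 0.7000·120) / 0.5105 = 113.85 / 0.5105 ≈ 223.0

x_1 = 90.6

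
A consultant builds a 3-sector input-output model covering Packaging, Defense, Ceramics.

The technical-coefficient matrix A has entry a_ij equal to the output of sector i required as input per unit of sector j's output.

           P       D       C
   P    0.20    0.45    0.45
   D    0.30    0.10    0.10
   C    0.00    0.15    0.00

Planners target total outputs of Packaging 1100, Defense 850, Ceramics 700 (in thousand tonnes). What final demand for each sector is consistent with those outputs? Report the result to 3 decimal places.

d_P = 182.500, d_D = 365.000, d_C = 572.500

I − A =
  [   0.80    -0.45    -0.45]
  [  -0.30     0.90    -0.10]
  [   0.00    -0.15     1.00]
d = (I − A) x:
  d_P = (+0.80)·1100 + (-0.45)·850 + (-0.45)·700 = 182.500
  d_D = (-0.30)·1100 + (+0.90)·850 + (-0.10)·700 = 365.000
  d_C = (+0.00)·1100 + (-0.15)·850 + (+1.00)·700 = 572.500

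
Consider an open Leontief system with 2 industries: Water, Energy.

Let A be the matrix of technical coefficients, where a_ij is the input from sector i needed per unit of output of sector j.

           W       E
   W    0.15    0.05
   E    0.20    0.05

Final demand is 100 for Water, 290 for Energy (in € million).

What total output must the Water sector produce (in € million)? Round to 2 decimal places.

I − A =
  [   0.85    -0.05]
  [  -0.20     0.95]
det(I−A) = (0.85)(0.95) − (-0.05)(-0.20) = 0.7975
adj(I−A) = [[0.95, 0.05], [0.20, 0.85]]
(I − A)⁻¹ = adj(I−A) / det(I−A) ≈
  [   1.1912     0.0627]
  [   0.2508     1.0658]
x = (I − A)⁻¹ d = adj(I−A)·d / det(I−A), with det(I−A) = 0.7975:
  x_W = (0.95·100 + 0.05·290) / 0.7975 = 109.50 / 0.7975 ≈ 137.30
  x_E = (0.20·100 + 0.85·290) / 0.7975 = 266.50 / 0.7975 ≈ 334.17

x_W = 137.30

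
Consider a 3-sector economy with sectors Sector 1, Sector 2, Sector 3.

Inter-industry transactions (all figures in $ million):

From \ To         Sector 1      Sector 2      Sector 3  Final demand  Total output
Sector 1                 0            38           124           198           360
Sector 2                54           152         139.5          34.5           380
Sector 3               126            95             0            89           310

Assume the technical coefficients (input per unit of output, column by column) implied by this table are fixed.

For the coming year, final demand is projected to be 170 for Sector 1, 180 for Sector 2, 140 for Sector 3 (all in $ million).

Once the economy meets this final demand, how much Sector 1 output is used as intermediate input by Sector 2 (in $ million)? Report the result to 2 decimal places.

z_12 = 77.84

Technical coefficients a_ij = z_ij / X_j:
  a_11 = 0/360 = 0.00, a_21 = 54/360 = 0.15, a_31 = 126/360 = 0.35
  a_12 = 38/380 = 0.10, a_22 = 152/380 = 0.40, a_32 = 95/380 = 0.25
  a_13 = 124/310 = 0.40, a_23 = 139.5/310 = 0.45, a_33 = 0/310 = 0.00
I − A =
  [   1.00    -0.10    -0.40]
  [  -0.15     0.60    -0.45]
  [  -0.35    -0.25     1.00]
Cofactors of I−A, C_ij = (−1)^(i+j)·(minor ij) (rows/columns in the sector order above):
  C_11 = (0.60)(1.00) − (-0.45)(-0.25) = 0.4875
  C_12 = −[(-0.15)(1.00) − (-0.45)(-0.35)] = 0.3075
  C_13 = (-0.15)(-0.25) − (0.60)(-0.35) = 0.2475
  C_21 = −[(-0.10)(1.00) − (-0.40)(-0.25)] = 0.2000
  C_22 = (1.00)(1.00) − (-0.40)(-0.35) = 0.8600
  C_23 = −[(1.00)(-0.25) − (-0.10)(-0.35)] = 0.2850
  C_31 = (-0.10)(-0.45) − (-0.40)(0.60) = 0.2850
  C_32 = −[(1.00)(-0.45) − (-0.40)(-0.15)] = 0.5100
  C_33 = (1.00)(0.60) − (-0.10)(-0.15) = 0.5850
det(I−A) = Σ_j (I−A)_1j·C_1j = (1.00)(0.4875) + (-0.10)(0.3075) + (-0.40)(0.2475) = 0.35775
adj(I−A) = Cᵀ =
  [ 0.4875   0.2000   0.2850]
  [ 0.3075   0.8600   0.5100]
  [ 0.2475   0.2850   0.5850]
(I − A)⁻¹ = adj(I−A) / det(I−A) ≈
  [   1.3627     0.5590     0.7966]
  [   0.8595     2.4039     1.4256]
  [   0.6918     0.7966     1.6352]
First solve x = (I − A)⁻¹ d = adj(I−A)·d / det(I−A); in particular x_2 = (0.3075·170 + 0.8600·180 + 0.5100·140) / 0.35775 = 278.475 / 0.35775 ≈ 778.4067.
Intermediate flow from 1 to 2: z_12 = a_12 · x_2 = 0.10 × 278.475 / 0.35775 = 27.8475 / 0.35775 ≈ 77.84.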